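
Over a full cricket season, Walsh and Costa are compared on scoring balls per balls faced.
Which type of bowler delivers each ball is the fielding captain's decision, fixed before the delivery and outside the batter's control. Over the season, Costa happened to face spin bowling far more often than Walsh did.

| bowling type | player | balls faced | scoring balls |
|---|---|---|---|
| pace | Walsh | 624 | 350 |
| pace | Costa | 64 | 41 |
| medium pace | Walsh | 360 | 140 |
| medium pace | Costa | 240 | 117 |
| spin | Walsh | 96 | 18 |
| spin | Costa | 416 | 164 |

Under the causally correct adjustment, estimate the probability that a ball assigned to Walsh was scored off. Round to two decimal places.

0.40

Bowling type is set before the player has any effect — it is not caused by the player — and it independently drives the outcome. That makes it a confounder, so the causal comparison is within bowling type levels.
Standardising Walsh to the population bowling type mix: 0.382·350/624 + 0.333·140/360 + 0.284·18/96 = 0.397.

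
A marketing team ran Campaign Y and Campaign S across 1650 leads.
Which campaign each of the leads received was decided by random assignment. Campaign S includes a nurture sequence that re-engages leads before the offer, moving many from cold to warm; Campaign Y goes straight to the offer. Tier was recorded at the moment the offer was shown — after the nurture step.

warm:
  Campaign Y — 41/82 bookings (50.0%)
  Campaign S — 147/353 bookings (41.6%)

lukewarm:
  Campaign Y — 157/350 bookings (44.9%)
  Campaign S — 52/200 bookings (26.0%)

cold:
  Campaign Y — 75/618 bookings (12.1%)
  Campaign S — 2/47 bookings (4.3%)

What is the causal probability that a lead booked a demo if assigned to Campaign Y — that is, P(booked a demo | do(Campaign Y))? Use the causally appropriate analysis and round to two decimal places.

Campaign Y is higher inside every engagement tier stratum but Campaign S is higher in aggregate. Whether to stratify depends on how engagement tier relates to the campaign.
Engagement tier is downstream of the campaign. One should not condition on a consequence of treatment, so the overall rates are the right comparison.
So P(outcome | do(Campaign Y)) is just the pooled rate for Campaign Y: 273/1050 = 0.260.

0.26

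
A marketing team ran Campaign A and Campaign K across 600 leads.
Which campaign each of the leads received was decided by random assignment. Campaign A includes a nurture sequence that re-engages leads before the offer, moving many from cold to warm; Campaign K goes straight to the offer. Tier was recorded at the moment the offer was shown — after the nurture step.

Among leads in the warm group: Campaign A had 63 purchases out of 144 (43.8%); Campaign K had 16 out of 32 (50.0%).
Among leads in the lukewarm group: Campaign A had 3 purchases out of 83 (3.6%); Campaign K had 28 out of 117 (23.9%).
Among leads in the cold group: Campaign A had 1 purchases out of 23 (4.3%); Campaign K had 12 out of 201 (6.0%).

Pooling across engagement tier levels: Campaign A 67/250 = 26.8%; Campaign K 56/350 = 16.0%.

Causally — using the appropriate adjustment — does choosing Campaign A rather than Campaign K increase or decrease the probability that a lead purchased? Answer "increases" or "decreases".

increases

Engagement tier is downstream of the campaign. One should not condition on a consequence of treatment, so the overall rates are the right comparison.
Pooled: Campaign A 26.8% vs Campaign K 16.0%; Campaign A is higher overall.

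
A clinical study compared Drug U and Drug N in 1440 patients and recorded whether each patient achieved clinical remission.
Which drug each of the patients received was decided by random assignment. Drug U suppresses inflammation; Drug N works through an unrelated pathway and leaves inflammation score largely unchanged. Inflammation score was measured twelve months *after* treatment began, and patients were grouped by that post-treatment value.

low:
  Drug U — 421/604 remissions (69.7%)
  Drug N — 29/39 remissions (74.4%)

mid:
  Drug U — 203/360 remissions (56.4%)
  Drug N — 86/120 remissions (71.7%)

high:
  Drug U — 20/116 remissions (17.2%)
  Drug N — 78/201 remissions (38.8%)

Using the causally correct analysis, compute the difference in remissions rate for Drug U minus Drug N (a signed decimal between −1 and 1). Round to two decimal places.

+0.06

The distribution of inflammation score is itself part of what the drug does — it is an intermediate outcome. Holding it fixed would remove that part of the effect; the total effect is the pooled difference.
The causal difference is the pooled difference: 0.596 − 0.536 = +0.060.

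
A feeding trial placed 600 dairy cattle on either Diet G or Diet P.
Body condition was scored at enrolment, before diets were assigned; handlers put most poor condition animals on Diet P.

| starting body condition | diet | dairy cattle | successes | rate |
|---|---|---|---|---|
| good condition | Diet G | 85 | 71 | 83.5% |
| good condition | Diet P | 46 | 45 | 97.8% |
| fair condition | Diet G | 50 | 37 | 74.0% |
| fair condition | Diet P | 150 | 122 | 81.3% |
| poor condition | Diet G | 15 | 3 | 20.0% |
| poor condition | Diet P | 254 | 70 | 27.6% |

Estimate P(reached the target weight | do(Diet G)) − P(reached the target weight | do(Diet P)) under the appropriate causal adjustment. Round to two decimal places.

The stratified and pooled comparisons disagree (Diet P wins within each starting body condition; Diet G wins overall), so the answer turns on the causal role of starting body condition.
Here starting body condition is a common cause — it drives both which diet a case falls under and the outcome. The crude comparison mixes populations; the stratum-specific rates are the causally relevant ones.
Adjusting over the population distribution of starting body condition: 0.218·(0.835−0.978) + 0.333·(0.740−0.813) + 0.448·(0.200−0.276) = -0.090.

-0.09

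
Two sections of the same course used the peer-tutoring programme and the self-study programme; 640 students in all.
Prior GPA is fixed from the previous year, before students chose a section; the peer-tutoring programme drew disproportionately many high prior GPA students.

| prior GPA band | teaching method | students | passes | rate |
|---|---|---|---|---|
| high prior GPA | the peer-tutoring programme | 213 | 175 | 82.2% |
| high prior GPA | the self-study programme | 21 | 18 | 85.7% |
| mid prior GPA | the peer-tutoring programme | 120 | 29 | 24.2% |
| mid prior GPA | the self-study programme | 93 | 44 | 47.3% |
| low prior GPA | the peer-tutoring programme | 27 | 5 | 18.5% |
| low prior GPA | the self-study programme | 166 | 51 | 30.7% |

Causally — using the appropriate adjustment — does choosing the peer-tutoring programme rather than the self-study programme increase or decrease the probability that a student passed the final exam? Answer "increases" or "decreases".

decreases

The imbalance in prior GPA band arose from how students were allocated, not from anything the teaching method did; and prior GPA band independently affects the outcome. The pooled gap is confounded — condition on prior GPA band.
Within each level — high prior GPA: 82.2% vs 85.7%; mid prior GPA: 24.2% vs 47.3%; low prior GPA: 18.5% vs 30.7% — the self-study programme is higher every time.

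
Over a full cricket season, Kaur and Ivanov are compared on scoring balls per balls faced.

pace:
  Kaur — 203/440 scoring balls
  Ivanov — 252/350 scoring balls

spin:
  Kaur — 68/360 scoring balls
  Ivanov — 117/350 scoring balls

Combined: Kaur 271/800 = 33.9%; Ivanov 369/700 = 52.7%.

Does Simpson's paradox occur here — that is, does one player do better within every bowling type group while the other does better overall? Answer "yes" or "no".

Within each bowling type level (pace 46.1% vs 72.0%; spin 18.9% vs 33.4%), Ivanov has the higher rate every time. Pooled: 33.9% vs 52.7% — Ivanov has the higher rate overall. They agree.

no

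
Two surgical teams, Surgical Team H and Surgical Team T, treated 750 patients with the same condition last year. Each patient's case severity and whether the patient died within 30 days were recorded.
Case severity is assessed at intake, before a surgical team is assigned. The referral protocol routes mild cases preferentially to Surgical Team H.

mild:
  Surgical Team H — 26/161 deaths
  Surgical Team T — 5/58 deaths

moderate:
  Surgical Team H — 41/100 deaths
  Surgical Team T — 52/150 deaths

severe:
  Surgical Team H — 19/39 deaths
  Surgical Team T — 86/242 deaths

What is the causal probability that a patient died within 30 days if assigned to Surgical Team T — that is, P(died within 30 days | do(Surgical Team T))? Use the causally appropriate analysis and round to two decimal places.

Within every case severity level Surgical Team T has the lower rate, yet pooled Surgical Team H does — Simpson's reversal.
Here case severity is a common cause — it drives both which surgical team a case falls under and the outcome. The crude comparison mixes populations; the stratum-specific rates are the causally relevant ones.
Standardising Surgical Team T to the population case severity mix: 0.292·5/58 + 0.333·52/150 + 0.375·86/242 = 0.274.

0.27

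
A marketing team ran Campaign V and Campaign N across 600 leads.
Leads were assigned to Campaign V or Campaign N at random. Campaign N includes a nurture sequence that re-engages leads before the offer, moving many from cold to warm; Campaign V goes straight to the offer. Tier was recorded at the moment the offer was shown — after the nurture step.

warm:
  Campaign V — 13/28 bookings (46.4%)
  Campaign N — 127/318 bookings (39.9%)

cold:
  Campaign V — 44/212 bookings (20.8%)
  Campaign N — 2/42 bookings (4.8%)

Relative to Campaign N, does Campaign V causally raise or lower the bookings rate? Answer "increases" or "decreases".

The engagement tier-specific comparison favours Campaign V throughout, but the pooled figures favour Campaign N. The question is whether to condition on engagement tier.
Engagement tier is recorded after the campaign and is itself shifted by it — it sits on the causal path from campaign to outcome. Conditioning on a mediator would strip out part of the effect we want; the pooled comparison gives the total causal effect.
Pooled: Campaign V 23.8% vs Campaign N 35.8%; Campaign N is higher overall.

decreases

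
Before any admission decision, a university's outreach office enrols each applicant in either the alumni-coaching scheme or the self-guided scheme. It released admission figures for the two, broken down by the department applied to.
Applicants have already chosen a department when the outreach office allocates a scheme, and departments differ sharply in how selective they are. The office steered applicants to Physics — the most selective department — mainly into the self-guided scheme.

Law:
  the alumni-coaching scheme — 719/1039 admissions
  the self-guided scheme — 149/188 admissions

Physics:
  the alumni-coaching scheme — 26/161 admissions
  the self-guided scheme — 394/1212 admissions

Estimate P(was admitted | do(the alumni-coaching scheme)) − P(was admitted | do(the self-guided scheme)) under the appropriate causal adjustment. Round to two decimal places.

Department satisfies the back-door criterion: it is not a descendant of the outreach scheme, and it blocks the spurious path from outreach scheme to outcome. Adjusting for it (i.e., using the within-department rates) gives the causal effect.
Adjusting over the population distribution of department: 0.472·(0.692−0.793) + 0.528·(0.161−0.325) = -0.134.

-0.13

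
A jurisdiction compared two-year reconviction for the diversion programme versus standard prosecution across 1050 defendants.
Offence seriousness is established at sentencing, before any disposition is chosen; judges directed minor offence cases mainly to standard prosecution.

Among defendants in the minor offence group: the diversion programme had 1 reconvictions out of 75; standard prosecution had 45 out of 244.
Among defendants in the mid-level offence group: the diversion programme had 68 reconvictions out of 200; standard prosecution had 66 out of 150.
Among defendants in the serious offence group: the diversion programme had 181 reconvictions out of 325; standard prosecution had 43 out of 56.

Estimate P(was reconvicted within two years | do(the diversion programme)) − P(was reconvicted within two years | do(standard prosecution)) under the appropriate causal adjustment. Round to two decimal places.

-0.16

Within every offence seriousness level the diversion programme has the lower rate, yet pooled standard prosecution does — Simpson's reversal.
Nothing the disposition does changes offence seriousness; the imbalance is an allocation artefact. With offence seriousness also predicting the outcome, the pooled figure is confounded, and the within-stratum comparison is the causal one.
Adjusting over the population distribution of offence seriousness: 0.304·(0.013−0.184) + 0.333·(0.340−0.440) + 0.363·(0.557−0.768) = -0.162.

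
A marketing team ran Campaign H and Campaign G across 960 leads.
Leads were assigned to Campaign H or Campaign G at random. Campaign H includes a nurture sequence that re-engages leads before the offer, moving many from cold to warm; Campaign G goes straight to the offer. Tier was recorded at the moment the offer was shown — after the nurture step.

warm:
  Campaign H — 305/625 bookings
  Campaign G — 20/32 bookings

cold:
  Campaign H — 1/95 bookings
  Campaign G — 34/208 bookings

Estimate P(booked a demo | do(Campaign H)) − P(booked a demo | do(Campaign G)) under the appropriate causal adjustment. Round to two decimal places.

Stratifying would compare campaigns among leads the campaigns themselves sorted into engagement tier groups — a form of selection on an intermediate. The unconditioned pooled rates give the total causal effect.
The causal difference is the pooled difference: 0.425 − 0.225 = +0.200.

+0.20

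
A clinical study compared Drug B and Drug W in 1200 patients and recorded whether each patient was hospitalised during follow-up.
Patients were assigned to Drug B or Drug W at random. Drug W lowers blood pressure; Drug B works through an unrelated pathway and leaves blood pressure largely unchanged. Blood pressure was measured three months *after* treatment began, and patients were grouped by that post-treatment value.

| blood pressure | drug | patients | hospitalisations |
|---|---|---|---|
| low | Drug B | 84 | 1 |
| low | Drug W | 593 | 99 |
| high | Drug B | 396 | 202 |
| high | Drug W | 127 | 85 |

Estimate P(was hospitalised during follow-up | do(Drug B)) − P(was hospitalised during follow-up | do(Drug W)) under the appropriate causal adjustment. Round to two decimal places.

The blood pressure-specific comparison favours Drug B throughout, but the pooled figures favour Drug W. The question is whether to condition on blood pressure.
Blood pressure here is a post-treatment variable shaped by the drug; conditioning on it would introduce bias rather than remove it. The overall comparison is the causal one.
The causal difference is the pooled difference: 0.423 − 0.256 = +0.167.

+0.17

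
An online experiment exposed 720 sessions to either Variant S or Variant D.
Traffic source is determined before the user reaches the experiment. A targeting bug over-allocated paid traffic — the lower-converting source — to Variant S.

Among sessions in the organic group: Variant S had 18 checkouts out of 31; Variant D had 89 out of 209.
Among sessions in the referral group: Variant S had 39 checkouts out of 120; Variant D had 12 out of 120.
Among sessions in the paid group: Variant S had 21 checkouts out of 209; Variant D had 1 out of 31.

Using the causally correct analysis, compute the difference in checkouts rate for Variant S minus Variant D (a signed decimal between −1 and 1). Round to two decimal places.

Traffic source differs across variants for reasons unrelated to any effect of the variant itself, and it separately predicts the outcome — a classic confounder. We must compare within traffic source levels.
Adjusting over the population distribution of traffic source: 0.333·(0.581−0.426) + 0.333·(0.325−0.100) + 0.333·(0.100−0.032) = +0.149.

+0.15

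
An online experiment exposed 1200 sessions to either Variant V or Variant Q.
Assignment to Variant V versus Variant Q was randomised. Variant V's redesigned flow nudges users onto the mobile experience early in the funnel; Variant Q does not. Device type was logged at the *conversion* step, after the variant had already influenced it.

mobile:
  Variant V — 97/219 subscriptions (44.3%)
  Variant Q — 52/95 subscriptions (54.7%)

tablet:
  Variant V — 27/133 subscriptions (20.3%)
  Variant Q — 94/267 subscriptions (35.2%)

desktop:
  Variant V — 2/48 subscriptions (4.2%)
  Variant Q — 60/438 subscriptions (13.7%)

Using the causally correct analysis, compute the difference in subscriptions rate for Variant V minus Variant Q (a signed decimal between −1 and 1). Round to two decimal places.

Variant Q is higher inside every device type stratum but Variant V is higher in aggregate. Whether to stratify depends on how device type relates to the variant.
Because the variant influences device type, device type is a post-treatment mediator, not a confounder. Stratifying on it would bias the estimate; the causal effect is the crude pooled difference.
The causal difference is the pooled difference: 0.315 − 0.258 = +0.058.

+0.06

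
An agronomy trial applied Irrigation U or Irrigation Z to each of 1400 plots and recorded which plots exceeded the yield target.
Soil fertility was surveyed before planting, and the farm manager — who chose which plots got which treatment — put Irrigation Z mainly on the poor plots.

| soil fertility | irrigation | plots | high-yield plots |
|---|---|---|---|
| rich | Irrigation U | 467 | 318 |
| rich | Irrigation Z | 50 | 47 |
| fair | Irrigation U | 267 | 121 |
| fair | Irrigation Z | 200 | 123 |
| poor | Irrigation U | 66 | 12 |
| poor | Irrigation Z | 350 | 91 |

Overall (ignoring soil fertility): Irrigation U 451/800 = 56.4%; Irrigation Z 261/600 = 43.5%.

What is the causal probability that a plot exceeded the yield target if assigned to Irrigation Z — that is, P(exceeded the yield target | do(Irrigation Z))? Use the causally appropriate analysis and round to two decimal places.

0.63

The imbalance in soil fertility arose from how plots were allocated, not from anything the irrigation did; and soil fertility independently affects the outcome. The pooled gap is confounded — condition on soil fertility.
Standardising Irrigation Z to the population soil fertility mix: 0.369·47/50 + 0.334·123/200 + 0.297·91/350 = 0.630.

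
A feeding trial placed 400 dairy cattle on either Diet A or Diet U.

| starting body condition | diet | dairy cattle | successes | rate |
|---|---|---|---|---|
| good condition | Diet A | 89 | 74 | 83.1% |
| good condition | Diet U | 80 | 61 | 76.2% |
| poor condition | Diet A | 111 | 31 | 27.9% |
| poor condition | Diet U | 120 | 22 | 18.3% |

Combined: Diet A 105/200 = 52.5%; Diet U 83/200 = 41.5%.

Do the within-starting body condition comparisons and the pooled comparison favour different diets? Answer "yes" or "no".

no

Within each starting body condition level (good condition 83.1% vs 76.2%; poor condition 27.9% vs 18.3%), Diet A has the higher rate every time. Pooled: 52.5% vs 41.5% — Diet A has the higher rate overall. They agree.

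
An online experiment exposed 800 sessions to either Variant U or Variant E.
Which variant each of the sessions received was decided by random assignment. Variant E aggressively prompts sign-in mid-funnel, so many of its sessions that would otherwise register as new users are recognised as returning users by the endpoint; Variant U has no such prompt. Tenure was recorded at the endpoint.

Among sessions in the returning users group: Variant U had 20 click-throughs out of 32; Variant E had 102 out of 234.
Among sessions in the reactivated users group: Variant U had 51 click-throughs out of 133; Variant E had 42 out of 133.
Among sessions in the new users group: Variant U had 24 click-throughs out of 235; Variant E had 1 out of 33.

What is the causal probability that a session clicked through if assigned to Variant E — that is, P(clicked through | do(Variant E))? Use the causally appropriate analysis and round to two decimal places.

0.36

The stratified and pooled comparisons disagree (Variant U wins within each user tenure; Variant E wins overall), so the answer turns on the causal role of user tenure.
User tenure is downstream of the variant. One should not condition on a consequence of treatment, so the overall rates are the right comparison.
So P(outcome | do(Variant E)) is just the pooled rate for Variant E: 145/400 = 0.362.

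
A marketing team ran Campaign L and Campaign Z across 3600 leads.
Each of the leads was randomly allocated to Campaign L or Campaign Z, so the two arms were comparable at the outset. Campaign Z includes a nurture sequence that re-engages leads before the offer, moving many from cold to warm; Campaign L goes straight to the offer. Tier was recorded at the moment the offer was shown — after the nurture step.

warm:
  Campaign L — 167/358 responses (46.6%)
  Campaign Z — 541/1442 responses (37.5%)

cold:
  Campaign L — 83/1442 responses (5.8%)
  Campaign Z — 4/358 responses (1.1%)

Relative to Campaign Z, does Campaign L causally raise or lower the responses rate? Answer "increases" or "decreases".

decreases

Within every engagement tier level Campaign L has the higher rate, yet pooled Campaign Z does — Simpson's reversal.
Because the campaign influences engagement tier, engagement tier is a post-treatment mediator, not a confounder. Stratifying on it would bias the estimate; the causal effect is the crude pooled difference.
Pooled: Campaign L 13.9% vs Campaign Z 30.3%; Campaign Z is higher overall.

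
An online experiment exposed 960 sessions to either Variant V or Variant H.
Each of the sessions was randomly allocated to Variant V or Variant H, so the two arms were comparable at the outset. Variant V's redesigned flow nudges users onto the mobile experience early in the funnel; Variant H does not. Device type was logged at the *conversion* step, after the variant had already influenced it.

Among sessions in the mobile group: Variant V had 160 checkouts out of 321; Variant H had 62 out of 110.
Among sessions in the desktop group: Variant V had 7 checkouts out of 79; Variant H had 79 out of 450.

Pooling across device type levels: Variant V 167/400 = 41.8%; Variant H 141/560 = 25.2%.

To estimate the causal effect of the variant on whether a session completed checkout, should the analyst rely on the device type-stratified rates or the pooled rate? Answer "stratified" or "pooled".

pooled

Device type is downstream of the variant. One should not condition on a consequence of treatment, so the overall rates are the right comparison.
Pooled: Variant V 41.8% vs Variant H 25.2%; Variant V is higher overall.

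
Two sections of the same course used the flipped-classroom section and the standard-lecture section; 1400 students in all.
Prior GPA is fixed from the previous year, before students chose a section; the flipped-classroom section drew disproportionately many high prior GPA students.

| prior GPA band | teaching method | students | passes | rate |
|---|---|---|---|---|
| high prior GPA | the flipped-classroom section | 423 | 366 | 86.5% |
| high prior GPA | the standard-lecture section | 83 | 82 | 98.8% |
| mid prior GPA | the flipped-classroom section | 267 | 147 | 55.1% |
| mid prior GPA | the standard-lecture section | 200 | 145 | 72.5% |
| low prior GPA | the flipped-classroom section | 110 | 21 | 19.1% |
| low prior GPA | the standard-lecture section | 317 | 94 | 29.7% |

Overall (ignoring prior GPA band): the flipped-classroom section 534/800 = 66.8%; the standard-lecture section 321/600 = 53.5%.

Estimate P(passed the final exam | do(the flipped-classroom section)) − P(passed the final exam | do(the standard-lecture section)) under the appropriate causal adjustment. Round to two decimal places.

-0.13

The prior GPA band-specific comparison favours the standard-lecture section throughout, but the pooled figures favour the flipped-classroom section. The question is whether to condition on prior GPA band.
Here prior GPA band is a common cause — it drives both which teaching method a case falls under and the outcome. The crude comparison mixes populations; the stratum-specific rates are the causally relevant ones.
Adjusting over the population distribution of prior GPA band: 0.361·(0.865−0.988) + 0.334·(0.551−0.725) + 0.305·(0.191−0.297) = -0.135.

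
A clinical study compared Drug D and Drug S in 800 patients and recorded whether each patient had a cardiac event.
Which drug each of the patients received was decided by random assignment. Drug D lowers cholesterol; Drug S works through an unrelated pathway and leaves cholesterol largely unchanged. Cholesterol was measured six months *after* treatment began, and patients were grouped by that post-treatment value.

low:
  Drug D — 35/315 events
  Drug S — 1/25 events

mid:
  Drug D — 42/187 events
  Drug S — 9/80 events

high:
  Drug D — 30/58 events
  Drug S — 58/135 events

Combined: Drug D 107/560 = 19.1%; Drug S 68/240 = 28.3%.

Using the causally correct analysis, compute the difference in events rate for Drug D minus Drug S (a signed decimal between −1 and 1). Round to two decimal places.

Because the drug influences cholesterol, cholesterol is a post-treatment mediator, not a confounder. Stratifying on it would bias the estimate; the causal effect is the crude pooled difference.
The causal difference is the pooled difference: 0.191 − 0.283 = -0.092.

-0.09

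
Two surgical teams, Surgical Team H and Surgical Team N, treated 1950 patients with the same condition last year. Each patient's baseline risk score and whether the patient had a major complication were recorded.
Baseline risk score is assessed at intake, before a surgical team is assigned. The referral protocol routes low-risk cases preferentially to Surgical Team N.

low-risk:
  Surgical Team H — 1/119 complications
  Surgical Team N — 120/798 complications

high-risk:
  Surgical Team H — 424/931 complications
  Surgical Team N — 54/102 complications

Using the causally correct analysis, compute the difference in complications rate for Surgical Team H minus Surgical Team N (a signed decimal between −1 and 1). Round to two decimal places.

-0.11

Within every baseline risk score level Surgical Team H has the lower rate, yet pooled Surgical Team N does — Simpson's reversal.
Baseline risk score differs across surgical teams for reasons unrelated to any effect of the surgical team itself, and it separately predicts the outcome — a classic confounder. We must compare within baseline risk score levels.
Adjusting over the population distribution of baseline risk score: 0.470·(0.008−0.150) + 0.530·(0.455−0.529) = -0.106.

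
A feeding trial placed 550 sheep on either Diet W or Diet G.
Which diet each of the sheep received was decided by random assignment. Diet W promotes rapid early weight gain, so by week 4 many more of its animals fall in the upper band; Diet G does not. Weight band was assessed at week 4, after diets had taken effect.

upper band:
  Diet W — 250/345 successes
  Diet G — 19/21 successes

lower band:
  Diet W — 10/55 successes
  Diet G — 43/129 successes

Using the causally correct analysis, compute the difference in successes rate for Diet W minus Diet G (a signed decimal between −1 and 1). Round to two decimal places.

Week-4 weight band lies on the pathway diet → week-4 weight band → outcome, so adjusting for it blocks the indirect effect. For the total causal effect of diet, use the unadjusted pooled rates.
The causal difference is the pooled difference: 0.650 − 0.413 = +0.237.

+0.24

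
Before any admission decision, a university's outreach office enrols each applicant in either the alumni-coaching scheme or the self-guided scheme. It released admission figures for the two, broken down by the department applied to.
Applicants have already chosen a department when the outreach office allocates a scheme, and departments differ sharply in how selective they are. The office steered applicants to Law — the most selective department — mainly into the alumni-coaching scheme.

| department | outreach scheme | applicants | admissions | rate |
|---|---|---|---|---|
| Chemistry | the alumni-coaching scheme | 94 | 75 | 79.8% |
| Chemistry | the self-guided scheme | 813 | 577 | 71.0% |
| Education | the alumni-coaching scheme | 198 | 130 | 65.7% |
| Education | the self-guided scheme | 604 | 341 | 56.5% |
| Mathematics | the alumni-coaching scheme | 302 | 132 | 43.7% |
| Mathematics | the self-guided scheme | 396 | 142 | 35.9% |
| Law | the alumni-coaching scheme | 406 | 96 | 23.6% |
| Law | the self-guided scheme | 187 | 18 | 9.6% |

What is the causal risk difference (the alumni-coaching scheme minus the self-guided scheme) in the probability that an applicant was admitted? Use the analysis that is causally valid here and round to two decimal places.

+0.10

Department satisfies the back-door criterion: it is not a descendant of the outreach scheme, and it blocks the spurious path from outreach scheme to outcome. Adjusting for it (i.e., using the within-department rates) gives the causal effect.
Adjusting over the population distribution of department: 0.302·(0.798−0.710) + 0.267·(0.657−0.565) + 0.233·(0.437−0.359) + 0.198·(0.236−0.096) = +0.097.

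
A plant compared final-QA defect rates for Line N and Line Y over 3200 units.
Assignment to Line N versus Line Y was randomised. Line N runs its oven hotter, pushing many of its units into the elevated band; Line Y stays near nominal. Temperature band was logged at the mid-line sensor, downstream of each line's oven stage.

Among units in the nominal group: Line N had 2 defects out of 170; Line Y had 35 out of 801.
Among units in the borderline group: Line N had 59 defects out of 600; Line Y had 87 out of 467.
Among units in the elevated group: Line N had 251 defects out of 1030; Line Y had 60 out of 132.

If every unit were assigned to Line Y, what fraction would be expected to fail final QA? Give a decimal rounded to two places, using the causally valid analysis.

0.13

Line N is lower inside every in-process temperature band stratum but Line Y is lower in aggregate. Whether to stratify depends on how in-process temperature band relates to the line.
In-process temperature band is downstream of the line. One should not condition on a consequence of treatment, so the overall rates are the right comparison.
So P(outcome | do(Line Y)) is just the pooled rate for Line Y: 182/1400 = 0.130.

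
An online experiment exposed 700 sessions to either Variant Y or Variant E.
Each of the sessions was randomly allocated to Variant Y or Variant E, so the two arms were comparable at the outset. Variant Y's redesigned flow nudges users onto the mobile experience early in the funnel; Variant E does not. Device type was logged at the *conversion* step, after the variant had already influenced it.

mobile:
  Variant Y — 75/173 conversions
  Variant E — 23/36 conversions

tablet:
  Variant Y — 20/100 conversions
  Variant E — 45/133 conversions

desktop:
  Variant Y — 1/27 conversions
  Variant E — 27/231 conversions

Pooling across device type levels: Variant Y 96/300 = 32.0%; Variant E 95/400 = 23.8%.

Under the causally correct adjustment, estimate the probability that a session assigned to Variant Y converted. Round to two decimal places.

0.32

The stratified and pooled comparisons disagree (Variant E wins within each device type; Variant Y wins overall), so the answer turns on the causal role of device type.
Device type lies on the pathway variant → device type → outcome, so adjusting for it blocks the indirect effect. For the total causal effect of variant, use the unadjusted pooled rates.
So P(outcome | do(Variant Y)) is just the pooled rate for Variant Y: 96/300 = 0.320.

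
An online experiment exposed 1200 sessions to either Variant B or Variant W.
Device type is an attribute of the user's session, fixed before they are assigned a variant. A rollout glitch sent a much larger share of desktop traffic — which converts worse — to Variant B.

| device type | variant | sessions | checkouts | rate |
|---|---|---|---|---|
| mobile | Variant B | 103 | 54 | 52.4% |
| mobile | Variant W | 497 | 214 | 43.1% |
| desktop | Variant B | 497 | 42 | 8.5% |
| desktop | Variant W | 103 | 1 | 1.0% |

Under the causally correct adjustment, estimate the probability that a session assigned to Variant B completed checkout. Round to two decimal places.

The imbalance in device type arose from how sessions were allocated, not from anything the variant did; and device type independently affects the outcome. The pooled gap is confounded — condition on device type.
Standardising Variant B to the population device type mix: 0.500·54/103 + 0.500·42/497 = 0.304.

0.30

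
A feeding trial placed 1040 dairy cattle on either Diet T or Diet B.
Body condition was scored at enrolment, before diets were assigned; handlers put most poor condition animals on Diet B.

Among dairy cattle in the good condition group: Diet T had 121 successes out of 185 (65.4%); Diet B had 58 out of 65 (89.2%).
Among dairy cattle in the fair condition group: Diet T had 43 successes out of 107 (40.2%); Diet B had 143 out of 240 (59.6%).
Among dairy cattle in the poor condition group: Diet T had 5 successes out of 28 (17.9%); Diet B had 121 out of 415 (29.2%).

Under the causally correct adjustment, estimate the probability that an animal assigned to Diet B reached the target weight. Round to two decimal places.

0.54

The starting body condition-specific comparison favours Diet B throughout, but the pooled figures favour Diet T. The question is whether to condition on starting body condition.
Nothing the diet does changes starting body condition; the imbalance is an allocation artefact. With starting body condition also predicting the outcome, the pooled figure is confounded, and the within-stratum comparison is the causal one.
Standardising Diet B to the population starting body condition mix: 0.240·58/65 + 0.334·143/240 + 0.426·121/415 = 0.537.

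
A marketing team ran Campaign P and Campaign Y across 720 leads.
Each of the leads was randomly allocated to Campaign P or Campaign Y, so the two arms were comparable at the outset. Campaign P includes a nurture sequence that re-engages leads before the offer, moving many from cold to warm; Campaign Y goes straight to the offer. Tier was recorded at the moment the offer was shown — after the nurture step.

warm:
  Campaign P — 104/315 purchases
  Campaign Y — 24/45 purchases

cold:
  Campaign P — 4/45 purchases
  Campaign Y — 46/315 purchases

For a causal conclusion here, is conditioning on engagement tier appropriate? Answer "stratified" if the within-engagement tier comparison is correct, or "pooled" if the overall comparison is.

pooled

The distribution of engagement tier is itself part of what the campaign does — it is an intermediate outcome. Holding it fixed would remove that part of the effect; the total effect is the pooled difference.
Pooled: Campaign P 30.0% vs Campaign Y 19.4%; Campaign P is higher overall.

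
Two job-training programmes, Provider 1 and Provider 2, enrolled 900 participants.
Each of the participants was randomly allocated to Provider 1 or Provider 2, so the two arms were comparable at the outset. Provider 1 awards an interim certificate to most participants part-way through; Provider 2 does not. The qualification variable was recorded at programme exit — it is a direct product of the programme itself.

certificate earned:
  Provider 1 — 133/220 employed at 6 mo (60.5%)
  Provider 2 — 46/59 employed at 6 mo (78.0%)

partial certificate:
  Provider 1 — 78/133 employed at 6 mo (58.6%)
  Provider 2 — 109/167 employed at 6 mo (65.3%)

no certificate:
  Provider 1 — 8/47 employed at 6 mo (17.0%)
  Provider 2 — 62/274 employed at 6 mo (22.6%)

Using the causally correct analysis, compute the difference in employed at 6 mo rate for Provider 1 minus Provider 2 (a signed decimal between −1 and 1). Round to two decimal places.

+0.11

Qualification attained during the programme is recorded after the programme and is itself shifted by it — it sits on the causal path from programme to outcome. Conditioning on a mediator would strip out part of the effect we want; the pooled comparison gives the total causal effect.
The causal difference is the pooled difference: 0.547 − 0.434 = +0.114.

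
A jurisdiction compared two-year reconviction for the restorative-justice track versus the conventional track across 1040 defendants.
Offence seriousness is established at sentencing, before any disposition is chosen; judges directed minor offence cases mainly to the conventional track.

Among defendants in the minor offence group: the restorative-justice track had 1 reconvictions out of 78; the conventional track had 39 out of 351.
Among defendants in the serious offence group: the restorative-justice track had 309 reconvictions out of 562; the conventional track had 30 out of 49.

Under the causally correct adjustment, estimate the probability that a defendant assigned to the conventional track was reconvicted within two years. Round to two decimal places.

Here offence seriousness is a common cause — it drives both which disposition a case falls under and the outcome. The crude comparison mixes populations; the stratum-specific rates are the causally relevant ones.
Standardising the conventional track to the population offence seriousness mix: 0.412·39/351 + 0.588·30/49 = 0.406.

0.41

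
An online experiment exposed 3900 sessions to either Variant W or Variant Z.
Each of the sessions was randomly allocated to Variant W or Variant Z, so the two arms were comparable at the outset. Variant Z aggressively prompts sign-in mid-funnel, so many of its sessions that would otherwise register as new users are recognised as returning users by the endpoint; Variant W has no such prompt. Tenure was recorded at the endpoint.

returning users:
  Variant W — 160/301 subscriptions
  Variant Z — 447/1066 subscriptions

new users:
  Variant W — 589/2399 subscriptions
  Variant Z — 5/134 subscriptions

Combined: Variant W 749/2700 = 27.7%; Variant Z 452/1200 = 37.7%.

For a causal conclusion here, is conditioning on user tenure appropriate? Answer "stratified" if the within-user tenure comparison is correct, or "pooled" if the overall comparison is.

The stratified and pooled comparisons disagree (Variant W wins within each user tenure; Variant Z wins overall), so the answer turns on the causal role of user tenure.
User tenure here is a post-treatment variable shaped by the variant; conditioning on it would introduce bias rather than remove it. The overall comparison is the causal one.
Pooled: Variant W 27.7% vs Variant Z 37.7%; Variant Z is higher overall.

pooled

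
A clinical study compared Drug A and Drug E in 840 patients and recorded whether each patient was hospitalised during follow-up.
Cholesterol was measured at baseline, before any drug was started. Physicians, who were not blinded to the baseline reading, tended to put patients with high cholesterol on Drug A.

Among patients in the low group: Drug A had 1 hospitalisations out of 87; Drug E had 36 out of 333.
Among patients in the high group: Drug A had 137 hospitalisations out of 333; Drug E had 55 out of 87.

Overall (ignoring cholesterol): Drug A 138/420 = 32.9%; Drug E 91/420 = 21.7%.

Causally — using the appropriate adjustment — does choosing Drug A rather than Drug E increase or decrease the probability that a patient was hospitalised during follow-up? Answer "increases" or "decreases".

The cholesterol-specific comparison favours Drug A throughout, but the pooled figures favour Drug E. The question is whether to condition on cholesterol.
Cholesterol is set before the drug has any effect — it is not caused by the drug — and it independently drives the outcome. That makes it a confounder, so the causal comparison is within cholesterol levels.
Within each level — low: 1.1% vs 10.8%; high: 41.1% vs 63.2% — Drug A is lower every time.

decreases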